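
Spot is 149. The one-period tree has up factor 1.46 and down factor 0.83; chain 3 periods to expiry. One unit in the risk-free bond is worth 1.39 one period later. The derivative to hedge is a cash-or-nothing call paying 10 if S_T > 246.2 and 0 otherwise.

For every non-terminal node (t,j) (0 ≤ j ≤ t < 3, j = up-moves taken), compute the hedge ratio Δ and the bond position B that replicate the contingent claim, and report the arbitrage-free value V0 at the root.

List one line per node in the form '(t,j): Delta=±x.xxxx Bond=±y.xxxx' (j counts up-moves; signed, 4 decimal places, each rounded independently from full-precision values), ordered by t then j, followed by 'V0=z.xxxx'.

No-arbitrage ⇒ martingale measure with p* = (R−d)/(u−d) = 0.8889.
Payoff layer (t=3): V(3,0)=0.0000, V(3,1)=0.0000, V(3,2)=10.0000, V(3,3)=10.0000
(2,0): S=102.6461. Δ = (V_up−V_dn)/(S_up−S_dn) = (0.0000−0.0000)/(149.8633−85.1963) = 0.0000. V = [p*·0.0000 + (1−p*)·0.0000]/1.39 = 0.0000. B = V − Δ·S = 0.0000.
(2,1): S=180.5582. Δ = (V_up−V_dn)/(S_up−S_dn) = (10.0000−0.0000)/(263.6150−149.8633) = 0.0879. V = [p*·10.0000 + (1−p*)·0.0000]/1.39 = 6.3949. B = V − Δ·S = -9.4781.
(2,2): S=317.6084. Δ = (V_up−V_dn)/(S_up−S_dn) = (10.0000−10.0000)/(463.7083−263.6150) = 0.0000. V = [p*·10.0000 + (1−p*)·10.0000]/1.39 = 7.1942. B = V − Δ·S = 7.1942.
(1,0): S=123.6700. Δ = (V_up−V_dn)/(S_up−S_dn) = (6.3949−0.0000)/(180.5582−102.6461) = 0.0821. V = [p*·6.3949 + (1−p*)·0.0000]/1.39 = 4.0895. B = V − Δ·S = -6.0612.
(1,1): S=217.5400. Δ = (V_up−V_dn)/(S_up−S_dn) = (7.1942−6.3949)/(317.6084−180.5582) = 0.0058. V = [p*·7.1942 + (1−p*)·6.3949]/1.39 = 5.1118. B = V − Δ·S = 3.8430.
(0,0): S=149.0000. Δ = (V_up−V_dn)/(S_up−S_dn) = (5.1118−4.0895)/(217.5400−123.6700) = 0.0109. V = [p*·5.1118 + (1−p*)·4.0895]/1.39 = 3.5958. B = V − Δ·S = 1.9730.
Root portfolio cost Δ·149+B reproduces V0=3.5958.

(0,0): Delta=0.0109 Bond=1.9730
(1,0): Delta=0.0821 Bond=-6.0612
(1,1): Delta=0.0058 Bond=3.8430
(2,0): Delta=0.0000 Bond=0.0000
(2,1): Delta=0.0879 Bond=-9.4781
(2,2): Delta=0.0000 Bond=7.1942
V0=3.5958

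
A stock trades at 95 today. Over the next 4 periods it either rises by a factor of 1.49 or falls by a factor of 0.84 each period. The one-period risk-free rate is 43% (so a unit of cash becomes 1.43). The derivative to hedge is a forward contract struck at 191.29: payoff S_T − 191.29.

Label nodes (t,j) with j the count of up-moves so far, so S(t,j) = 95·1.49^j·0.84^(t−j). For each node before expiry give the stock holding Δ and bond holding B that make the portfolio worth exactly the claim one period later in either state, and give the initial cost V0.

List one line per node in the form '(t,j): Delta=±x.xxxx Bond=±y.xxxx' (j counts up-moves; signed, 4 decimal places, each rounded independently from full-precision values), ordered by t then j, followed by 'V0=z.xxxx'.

(0,0): Delta=1.0000 Bond=-45.7455
(1,0): Delta=1.0000 Bond=-65.4160
(1,1): Delta=1.0000 Bond=-65.4160
(2,0): Delta=1.0000 Bond=-93.5449
(2,1): Delta=1.0000 Bond=-93.5449
(2,2): Delta=1.0000 Bond=-93.5449
(3,0): Delta=1.0000 Bond=-133.7692
(3,1): Delta=1.0000 Bond=-133.7692
(3,2): Delta=1.0000 Bond=-133.7692
(3,3): Delta=1.0000 Bond=-133.7692
V0=49.2545

Risk-neutral probability p* = (R−d)/(u−d) = (1.43−0.84)/(1.49−0.84) = 0.9077.
Terminal payoffs: V(4,0)=-143.9922, V(4,1)=-107.3927, V(4,2)=-42.4723, V(4,3)=72.6843, V(4,4)=276.9502
Node (3,0) S=56.3069: V=(p*·-107.3927+(1−p*)·-143.9922)/1.43=-77.4624; Δ=(-107.3927−-143.9922)/(83.8973−47.2978)=1.0000; B=V−Δ·S=-133.7692
Node (3,1) S=99.8777: V=(p*·-42.4723+(1−p*)·-107.3927)/1.43=-33.8916; Δ=(-42.4723−-107.3927)/(148.8177−83.8973)=1.0000; B=V−Δ·S=-133.7692
Node (3,2) S=177.1640: V=(p*·72.6843+(1−p*)·-42.4723)/1.43=43.3947; Δ=(72.6843−-42.4723)/(263.9743−148.8177)=1.0000; B=V−Δ·S=-133.7692
Node (3,3) S=314.2552: V=(p*·276.9502+(1−p*)·72.6843)/1.43=180.4859; Δ=(276.9502−72.6843)/(468.2402−263.9743)=1.0000; B=V−Δ·S=-133.7692
Node (2,0) S=67.0320: V=(p*·-33.8916+(1−p*)·-77.4624)/1.43=-26.5129; Δ=(-33.8916−-77.4624)/(99.8777−56.3069)=1.0000; B=V−Δ·S=-93.5449
Node (2,1) S=118.9020: V=(p*·43.3947+(1−p*)·-33.8916)/1.43=25.3571; Δ=(43.3947−-33.8916)/(177.1640−99.8777)=1.0000; B=V−Δ·S=-93.5449
Node (2,2) S=210.9095: V=(p*·180.4859+(1−p*)·43.3947)/1.43=117.3646; Δ=(180.4859−43.3947)/(314.2552−177.1640)=1.0000; B=V−Δ·S=-93.5449
Node (1,0) S=79.8000: V=(p*·25.3571+(1−p*)·-26.5129)/1.43=14.3840; Δ=(25.3571−-26.5129)/(118.9020−67.0320)=1.0000; B=V−Δ·S=-65.4160
Node (1,1) S=141.5500: V=(p*·117.3646+(1−p*)·25.3571)/1.43=76.1340; Δ=(117.3646−25.3571)/(210.9095−118.9020)=1.0000; B=V−Δ·S=-65.4160
Node (0,0) S=95.0000: V=(p*·76.1340+(1−p*)·14.3840)/1.43=49.2545; Δ=(76.1340−14.3840)/(141.5500−79.8000)=1.0000; B=V−Δ·S=-45.7455
Root portfolio cost Δ·95+B reproduces V0=49.2545.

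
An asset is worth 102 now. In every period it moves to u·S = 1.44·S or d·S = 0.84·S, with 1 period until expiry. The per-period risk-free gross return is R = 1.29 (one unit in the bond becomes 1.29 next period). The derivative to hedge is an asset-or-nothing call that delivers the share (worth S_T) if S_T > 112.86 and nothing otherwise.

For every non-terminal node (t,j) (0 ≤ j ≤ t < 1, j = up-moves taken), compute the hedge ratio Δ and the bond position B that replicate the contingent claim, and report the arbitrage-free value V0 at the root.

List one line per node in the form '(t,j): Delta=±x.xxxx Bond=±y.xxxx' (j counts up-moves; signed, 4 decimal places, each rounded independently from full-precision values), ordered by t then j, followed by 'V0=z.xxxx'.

(0,0): Delta=2.4000 Bond=-159.4047
V0=85.3953

Under the risk-neutral measure, an up-move has probability p* = (R−d)/(u−d) = 0.7500 and values discount at R = 1.29.
At expiry t=1: V(1,0)=0.0000, V(1,1)=146.8800
(0,0): S=102.0000. Δ = (V_up−V_dn)/(S_up−S_dn) = (146.8800−0.0000)/(146.8800−85.6800) = 2.4000. V = [p*·146.8800 + (1−p*)·0.0000]/1.29 = 85.3953. B = V − Δ·S = -159.4047.
Self-financing check: at every node Δ·S+B equals the discounted successor values.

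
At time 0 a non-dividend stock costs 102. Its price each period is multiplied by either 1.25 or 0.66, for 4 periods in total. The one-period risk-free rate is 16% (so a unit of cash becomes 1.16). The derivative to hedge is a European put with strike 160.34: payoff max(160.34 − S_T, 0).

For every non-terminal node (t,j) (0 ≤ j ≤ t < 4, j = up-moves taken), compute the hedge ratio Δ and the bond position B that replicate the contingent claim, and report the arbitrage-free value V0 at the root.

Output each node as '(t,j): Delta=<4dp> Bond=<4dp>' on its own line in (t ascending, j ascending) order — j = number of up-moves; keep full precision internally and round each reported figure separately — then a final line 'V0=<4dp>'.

(0,0): Delta=-0.4254 Bond=55.2074
(1,0): Delta=-1.0000 Bond=102.7231
(1,1): Delta=-0.3708 Bond=57.0777
(2,0): Delta=-1.0000 Bond=119.1587
(2,1): Delta=-1.0000 Bond=119.1587
(2,2): Delta=-0.3110 Bond=56.6794
(3,0): Delta=-1.0000 Bond=138.2241
(3,1): Delta=-1.0000 Bond=138.2241
(3,2): Delta=-1.0000 Bond=138.2241
(3,3): Delta=-0.2455 Bond=52.7024
V0=11.8172

No-arbitrage ⇒ martingale measure with p* = (R−d)/(u−d) = 0.8475.
Terminal values V(4,·): V(4,0)=140.9858, V(4,1)=123.6843, V(4,2)=90.9162, V(4,3)=28.8556, V(4,4)=0.0000
Node (3,0) S=29.3246: V=(p*·123.6843+(1−p*)·140.9858)/1.16=108.8995; Δ=(123.6843−140.9858)/(36.6557−19.3542)=-1.0000; B=V−Δ·S=138.2241
Node (3,1) S=55.5390: V=(p*·90.9162+(1−p*)·123.6843)/1.16=82.6851; Δ=(90.9162−123.6843)/(69.4238−36.6557)=-1.0000; B=V−Δ·S=138.2241
Node (3,2) S=105.1875: V=(p*·28.8556+(1−p*)·90.9162)/1.16=33.0366; Δ=(28.8556−90.9162)/(131.4844−69.4237)=-1.0000; B=V−Δ·S=138.2241
Node (3,3) S=199.2188: V=(p*·0.0000+(1−p*)·28.8556)/1.16=3.7946; Δ=(0.0000−28.8556)/(249.0234−131.4844)=-0.2455; B=V−Δ·S=52.7024
Node (2,0) S=44.4312: V=(p*·82.6851+(1−p*)·108.8995)/1.16=74.7275; Δ=(82.6851−108.8995)/(55.5390−29.3246)=-1.0000; B=V−Δ·S=119.1587
Node (2,1) S=84.1500: V=(p*·33.0366+(1−p*)·82.6851)/1.16=35.0087; Δ=(33.0366−82.6851)/(105.1875−55.5390)=-1.0000; B=V−Δ·S=119.1587
Node (2,2) S=159.3750: V=(p*·3.7946+(1−p*)·33.0366)/1.16=7.1166; Δ=(3.7946−33.0366)/(199.2188−105.1875)=-0.3110; B=V−Δ·S=56.6794
Node (1,0) S=67.3200: V=(p*·35.0087+(1−p*)·74.7275)/1.16=35.4031; Δ=(35.0087−74.7275)/(84.1500−44.4312)=-1.0000; B=V−Δ·S=102.7231
Node (1,1) S=127.5000: V=(p*·7.1166+(1−p*)·35.0087)/1.16=9.8029; Δ=(7.1166−35.0087)/(159.3750−84.1500)=-0.3708; B=V−Δ·S=57.0777
Node (0,0) S=102.0000: V=(p*·9.8029+(1−p*)·35.4031)/1.16=11.8172; Δ=(9.8029−35.4031)/(127.5000−67.3200)=-0.4254; B=V−Δ·S=55.2074
Root portfolio cost Δ·102+B reproduces V0=11.8172.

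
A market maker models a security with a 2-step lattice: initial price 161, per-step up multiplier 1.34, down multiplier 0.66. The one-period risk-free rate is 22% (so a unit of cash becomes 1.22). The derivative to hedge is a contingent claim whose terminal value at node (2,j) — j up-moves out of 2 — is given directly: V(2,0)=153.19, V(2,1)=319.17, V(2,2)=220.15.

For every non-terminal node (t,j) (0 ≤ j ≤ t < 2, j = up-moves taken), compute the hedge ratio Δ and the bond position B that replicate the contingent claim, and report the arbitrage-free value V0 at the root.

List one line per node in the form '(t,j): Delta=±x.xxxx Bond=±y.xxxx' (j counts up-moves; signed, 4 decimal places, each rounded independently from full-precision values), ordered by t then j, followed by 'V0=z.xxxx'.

(0,0): Delta=-0.3912 Bond=228.8348
(1,0): Delta=2.2971 Bond=-6.4822
(1,1): Delta=-0.6750 Bond=340.3915
V0=165.8463

No-arbitrage ⇒ martingale measure with p* = (R−d)/(u−d) = 0.8235.
At expiry t=2: V(2,0)=153.1900, V(2,1)=319.1700, V(2,2)=220.1500
  t=1,j=0: stock 106.2600 → up 142.3884 (V=319.1700), down 70.1316 (V=153.1900). Price 237.6061; hedge Δ=2.2971, bond B=-6.4822.
  t=1,j=1: stock 215.7400 → up 289.0916 (V=220.1500), down 142.3884 (V=319.1700). Price 194.7739; hedge Δ=-0.6750, bond B=340.3915.
  t=0,j=0: stock 161.0000 → up 215.7400 (V=194.7739), down 106.2600 (V=237.6061). Price 165.8463; hedge Δ=-0.3912, bond B=228.8348.
Check: Δ(0,0)·S0 + B(0,0) = 165.8463 = V0.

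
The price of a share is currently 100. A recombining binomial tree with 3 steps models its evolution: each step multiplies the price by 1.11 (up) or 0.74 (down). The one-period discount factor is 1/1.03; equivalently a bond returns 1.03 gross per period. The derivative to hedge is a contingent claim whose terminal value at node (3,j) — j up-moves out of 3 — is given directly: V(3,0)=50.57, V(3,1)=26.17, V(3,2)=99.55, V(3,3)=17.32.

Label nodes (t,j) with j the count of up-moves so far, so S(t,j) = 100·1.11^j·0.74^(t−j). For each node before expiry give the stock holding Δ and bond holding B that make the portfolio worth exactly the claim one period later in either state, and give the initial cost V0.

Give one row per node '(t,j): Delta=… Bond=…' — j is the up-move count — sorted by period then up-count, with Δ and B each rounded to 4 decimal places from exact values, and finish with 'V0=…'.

(0,0): Delta=-0.6824 Bond=115.2706
(1,0): Delta=1.8523 Bond=-68.8388
(1,1): Delta=-1.1485 Bond=170.4715
(2,0): Delta=-1.2043 Bond=96.4757
(2,1): Delta=2.4145 Bond=-117.0777
(2,2): Delta=-1.8038 Bond=256.3204
V0=47.0343

Risk-neutral probability p* = (R−d)/(u−d) = (1.03−0.74)/(1.11−0.74) = 0.7838.
Terminal payoffs: V(3,0)=50.5700, V(3,1)=26.1700, V(3,2)=99.5500, V(3,3)=17.3200
Node (2,0) S=54.7600: V=(p*·26.1700+(1−p*)·50.5700)/1.03=30.5298; Δ=(26.1700−50.5700)/(60.7836−40.5224)=-1.2043; B=V−Δ·S=96.4757
Node (2,1) S=82.1400: V=(p*·99.5500+(1−p*)·26.1700)/1.03=81.2467; Δ=(99.5500−26.1700)/(91.1754−60.7836)=2.4145; B=V−Δ·S=-117.0777
Node (2,2) S=123.2100: V=(p*·17.3200+(1−p*)·99.5500)/1.03=34.0771; Δ=(17.3200−99.5500)/(136.7631−91.1754)=-1.8038; B=V−Δ·S=256.3204
Node (1,0) S=74.0000: V=(p*·81.2467+(1−p*)·30.5298)/1.03=68.2338; Δ=(81.2467−30.5298)/(82.1400−54.7600)=1.8523; B=V−Δ·S=-68.8388
Node (1,1) S=111.0000: V=(p*·34.0771+(1−p*)·81.2467)/1.03=42.9864; Δ=(34.0771−81.2467)/(123.2100−82.1400)=-1.1485; B=V−Δ·S=170.4715
Node (0,0) S=100.0000: V=(p*·42.9864+(1−p*)·68.2338)/1.03=47.0343; Δ=(42.9864−68.2338)/(111.0000−74.0000)=-0.6824; B=V−Δ·S=115.2706
Each (Δ,B) replicates both successor values, so the strategy is self-financing and V0 is arbitrage-free.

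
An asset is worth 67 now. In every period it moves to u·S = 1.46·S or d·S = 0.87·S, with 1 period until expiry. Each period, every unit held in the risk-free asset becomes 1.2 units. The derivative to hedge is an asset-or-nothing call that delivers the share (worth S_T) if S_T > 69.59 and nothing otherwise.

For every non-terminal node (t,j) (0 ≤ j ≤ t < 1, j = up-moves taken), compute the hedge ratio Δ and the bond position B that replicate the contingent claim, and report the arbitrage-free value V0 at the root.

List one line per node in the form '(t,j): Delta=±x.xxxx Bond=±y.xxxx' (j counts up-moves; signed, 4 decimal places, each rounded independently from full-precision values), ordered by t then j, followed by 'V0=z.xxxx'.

No-arbitrage ⇒ martingale measure with p* = (R−d)/(u−d) = 0.5593.
Payoff layer (t=1): V(1,0)=0.0000, V(1,1)=97.8200
Node (0,0) S=67.0000: V=(p*·97.8200+(1−p*)·0.0000)/1.2=45.5941; Δ=(97.8200−0.0000)/(97.8200−58.2900)=2.4746; B=V−Δ·S=-120.2025
Check: Δ(0,0)·S0 + B(0,0) = 45.5941 = V0.

(0,0): Delta=2.4746 Bond=-120.2025
V0=45.5941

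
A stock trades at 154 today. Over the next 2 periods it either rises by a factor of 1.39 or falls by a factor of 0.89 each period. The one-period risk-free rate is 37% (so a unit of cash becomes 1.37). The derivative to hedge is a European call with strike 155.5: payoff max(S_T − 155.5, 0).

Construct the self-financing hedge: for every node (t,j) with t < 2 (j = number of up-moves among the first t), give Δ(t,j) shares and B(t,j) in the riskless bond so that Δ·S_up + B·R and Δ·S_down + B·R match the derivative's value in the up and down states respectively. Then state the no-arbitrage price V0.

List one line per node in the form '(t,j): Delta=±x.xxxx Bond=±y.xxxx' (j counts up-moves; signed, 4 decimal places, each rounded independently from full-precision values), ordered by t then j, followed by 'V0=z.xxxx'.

No-arbitrage ⇒ martingale measure with p* = (R−d)/(u−d) = 0.9600.
Payoff layer (t=2): V(2,0)=0.0000, V(2,1)=35.0134, V(2,2)=142.0434
(1,0): S=137.0600. Δ = (V_up−V_dn)/(S_up−S_dn) = (35.0134−0.0000)/(190.5134−121.9834) = 0.5109. V = [p*·35.0134 + (1−p*)·0.0000]/1.37 = 24.5349. B = V − Δ·S = -45.4919.
(1,1): S=214.0600. Δ = (V_up−V_dn)/(S_up−S_dn) = (142.0434−35.0134)/(297.5434−190.5134) = 1.0000. V = [p*·142.0434 + (1−p*)·35.0134]/1.37 = 100.5564. B = V − Δ·S = -113.5036.
(0,0): S=154.0000. Δ = (V_up−V_dn)/(S_up−S_dn) = (100.5564−24.5349)/(214.0600−137.0600) = 0.9873. V = [p*·100.5564 + (1−p*)·24.5349]/1.37 = 71.1792. B = V − Δ·S = -80.8636.
Self-financing check: at every node Δ·S+B equals the discounted successor values.

(0,0): Delta=0.9873 Bond=-80.8636
(1,0): Delta=0.5109 Bond=-45.4919
(1,1): Delta=1.0000 Bond=-113.5036
V0=71.1792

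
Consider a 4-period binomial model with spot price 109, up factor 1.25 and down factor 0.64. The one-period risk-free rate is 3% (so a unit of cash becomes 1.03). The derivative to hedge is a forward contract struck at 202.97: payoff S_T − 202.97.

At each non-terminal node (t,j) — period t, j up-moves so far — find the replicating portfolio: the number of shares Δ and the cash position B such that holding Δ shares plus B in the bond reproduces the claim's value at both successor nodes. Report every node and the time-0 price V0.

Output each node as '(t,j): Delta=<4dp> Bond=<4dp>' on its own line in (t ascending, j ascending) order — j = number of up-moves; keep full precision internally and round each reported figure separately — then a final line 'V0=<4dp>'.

Under the risk-neutral measure, an up-move has probability p* = (R−d)/(u−d) = 0.6393 and values discount at R = 1.03.
Terminal values V(4,·): V(4,0)=-184.6828, V(4,1)=-167.2529, V(4,2)=-133.2100, V(4,3)=-66.7200, V(4,4)=63.1433
(3,0): S=28.5737. Δ = (V_up−V_dn)/(S_up−S_dn) = (-167.2529−-184.6828)/(35.7171−18.2872) = 1.0000. V = [p*·-167.2529 + (1−p*)·-184.6828]/1.03 = -168.4846. B = V − Δ·S = -197.0583.
(3,1): S=55.8080. Δ = (V_up−V_dn)/(S_up−S_dn) = (-133.2100−-167.2529)/(69.7600−35.7171) = 1.0000. V = [p*·-133.2100 + (1−p*)·-167.2529]/1.03 = -141.2503. B = V − Δ·S = -197.0583.
(3,2): S=109.0000. Δ = (V_up−V_dn)/(S_up−S_dn) = (-66.7200−-133.2100)/(136.2500−69.7600) = 1.0000. V = [p*·-66.7200 + (1−p*)·-133.2100]/1.03 = -88.0583. B = V − Δ·S = -197.0583.
(3,3): S=212.8906. Δ = (V_up−V_dn)/(S_up−S_dn) = (63.1433−-66.7200)/(266.1133−136.2500) = 1.0000. V = [p*·63.1433 + (1−p*)·-66.7200]/1.03 = 15.8324. B = V − Δ·S = -197.0583.
(2,0): S=44.6464. Δ = (V_up−V_dn)/(S_up−S_dn) = (-141.2503−-168.4846)/(55.8080−28.5737) = 1.0000. V = [p*·-141.2503 + (1−p*)·-168.4846]/1.03 = -146.6723. B = V − Δ·S = -191.3187.
(2,1): S=87.2000. Δ = (V_up−V_dn)/(S_up−S_dn) = (-88.0583−-141.2503)/(109.0000−55.8080) = 1.0000. V = [p*·-88.0583 + (1−p*)·-141.2503]/1.03 = -104.1187. B = V − Δ·S = -191.3187.
(2,2): S=170.3125. Δ = (V_up−V_dn)/(S_up−S_dn) = (15.8324−-88.0583)/(212.8906−109.0000) = 1.0000. V = [p*·15.8324 + (1−p*)·-88.0583]/1.03 = -21.0062. B = V − Δ·S = -191.3187.
(1,0): S=69.7600. Δ = (V_up−V_dn)/(S_up−S_dn) = (-104.1187−-146.6723)/(87.2000−44.6464) = 1.0000. V = [p*·-104.1187 + (1−p*)·-146.6723]/1.03 = -115.9863. B = V − Δ·S = -185.7463.
(1,1): S=136.2500. Δ = (V_up−V_dn)/(S_up−S_dn) = (-21.0062−-104.1187)/(170.3125−87.2000) = 1.0000. V = [p*·-21.0062 + (1−p*)·-104.1187]/1.03 = -49.4963. B = V − Δ·S = -185.7463.
(0,0): S=109.0000. Δ = (V_up−V_dn)/(S_up−S_dn) = (-49.4963−-115.9863)/(136.2500−69.7600) = 1.0000. V = [p*·-49.4963 + (1−p*)·-115.9863]/1.03 = -71.3362. B = V − Δ·S = -180.3362.
The time-0 hedge costs -71.3362, which is the no-arbitrage price.

(0,0): Delta=1.0000 Bond=-180.3362
(1,0): Delta=1.0000 Bond=-185.7463
(1,1): Delta=1.0000 Bond=-185.7463
(2,0): Delta=1.0000 Bond=-191.3187
(2,1): Delta=1.0000 Bond=-191.3187
(2,2): Delta=1.0000 Bond=-191.3187
(3,0): Delta=1.0000 Bond=-197.0583
(3,1): Delta=1.0000 Bond=-197.0583
(3,2): Delta=1.0000 Bond=-197.0583
(3,3): Delta=1.0000 Bond=-197.0583
V0=-71.3362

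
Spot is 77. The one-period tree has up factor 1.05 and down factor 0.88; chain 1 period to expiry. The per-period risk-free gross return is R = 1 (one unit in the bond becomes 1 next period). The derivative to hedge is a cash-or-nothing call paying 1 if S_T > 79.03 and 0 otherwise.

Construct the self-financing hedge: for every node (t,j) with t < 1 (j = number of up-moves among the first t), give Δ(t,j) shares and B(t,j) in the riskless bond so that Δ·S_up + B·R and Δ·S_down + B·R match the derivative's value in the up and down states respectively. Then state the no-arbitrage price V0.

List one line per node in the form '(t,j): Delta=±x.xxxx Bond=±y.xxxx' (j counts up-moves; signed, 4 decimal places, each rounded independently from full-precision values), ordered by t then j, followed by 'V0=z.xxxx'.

Under the risk-neutral measure, an up-move has probability p* = (R−d)/(u−d) = 0.7059 and values discount at R = 1.
Payoff layer (t=1): V(1,0)=0.0000, V(1,1)=1.0000
(0,0): S=77.0000. Δ = (V_up−V_dn)/(S_up−S_dn) = (1.0000−0.0000)/(80.8500−67.7600) = 0.0764. V = [p*·1.0000 + (1−p*)·0.0000]/1 = 0.7059. B = V − Δ·S = -5.1765.
Check: Δ(0,0)·S0 + B(0,0) = 0.7059 = V0.

(0,0): Delta=0.0764 Bond=-5.1765
V0=0.7059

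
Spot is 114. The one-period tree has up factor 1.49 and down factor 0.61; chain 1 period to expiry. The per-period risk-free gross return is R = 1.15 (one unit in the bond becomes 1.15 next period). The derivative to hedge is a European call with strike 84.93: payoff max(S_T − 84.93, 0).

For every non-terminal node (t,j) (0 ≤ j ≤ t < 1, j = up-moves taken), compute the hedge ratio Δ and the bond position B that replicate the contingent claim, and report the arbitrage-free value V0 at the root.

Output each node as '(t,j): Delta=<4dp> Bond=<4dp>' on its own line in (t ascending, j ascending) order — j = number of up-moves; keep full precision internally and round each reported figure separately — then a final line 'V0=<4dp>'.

(0,0): Delta=0.8466 Bond=-51.1930
V0=45.3184

Risk-neutral probability p* = (R−d)/(u−d) = (1.15−0.61)/(1.49−0.61) = 0.6136.
Terminal values V(1,·): V(1,0)=0.0000, V(1,1)=84.9300
Node (0,0) S=114.0000: V=(p*·84.9300+(1−p*)·0.0000)/1.15=45.3184; Δ=(84.9300−0.0000)/(169.8600−69.5400)=0.8466; B=V−Δ·S=-51.1930
Root portfolio cost Δ·114+B reproduces V0=45.3184.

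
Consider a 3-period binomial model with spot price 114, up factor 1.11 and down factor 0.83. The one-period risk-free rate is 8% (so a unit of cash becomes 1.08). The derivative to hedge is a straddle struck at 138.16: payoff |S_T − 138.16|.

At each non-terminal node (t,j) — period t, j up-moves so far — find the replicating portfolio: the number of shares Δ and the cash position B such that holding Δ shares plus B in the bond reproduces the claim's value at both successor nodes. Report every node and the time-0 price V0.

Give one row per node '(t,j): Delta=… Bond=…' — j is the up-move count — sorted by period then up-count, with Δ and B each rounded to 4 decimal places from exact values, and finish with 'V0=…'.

Under the risk-neutral measure, an up-move has probability p* = (R−d)/(u−d) = 0.8929 and values discount at R = 1.08.
At expiry t=3: V(3,0)=72.9763, V(3,1)=50.9866, V(3,2)=21.5787, V(3,3)=17.7499
Node (2,0) S=78.5346: V=(p*·50.9866+(1−p*)·72.9763)/1.08=49.3913; Δ=(50.9866−72.9763)/(87.1734−65.1837)=-1.0000; B=V−Δ·S=127.9259
Node (2,1) S=105.0282: V=(p*·21.5787+(1−p*)·50.9866)/1.08=22.8977; Δ=(21.5787−50.9866)/(116.5813−87.1734)=-1.0000; B=V−Δ·S=127.9259
Node (2,2) S=140.4594: V=(p*·17.7499+(1−p*)·21.5787)/1.08=16.8150; Δ=(17.7499−21.5787)/(155.9099−116.5813)=-0.0974; B=V−Δ·S=30.4891
Node (1,0) S=94.6200: V=(p*·22.8977+(1−p*)·49.3913)/1.08=23.8299; Δ=(22.8977−49.3913)/(105.0282−78.5346)=-1.0000; B=V−Δ·S=118.4499
Node (1,1) S=126.5400: V=(p*·16.8150+(1−p*)·22.8977)/1.08=16.1729; Δ=(16.8150−22.8977)/(140.4594−105.0282)=-0.1717; B=V−Δ·S=37.8970
Node (0,0) S=114.0000: V=(p*·16.1729+(1−p*)·23.8299)/1.08=15.7345; Δ=(16.1729−23.8299)/(126.5400−94.6200)=-0.2399; B=V−Δ·S=43.0812
Each (Δ,B) replicates both successor values, so the strategy is self-financing and V0 is arbitrage-free.

(0,0): Delta=-0.2399 Bond=43.0812
(1,0): Delta=-1.0000 Bond=118.4499
(1,1): Delta=-0.1717 Bond=37.8970
(2,0): Delta=-1.0000 Bond=127.9259
(2,1): Delta=-1.0000 Bond=127.9259
(2,2): Delta=-0.0974 Bond=30.4891
V0=15.7345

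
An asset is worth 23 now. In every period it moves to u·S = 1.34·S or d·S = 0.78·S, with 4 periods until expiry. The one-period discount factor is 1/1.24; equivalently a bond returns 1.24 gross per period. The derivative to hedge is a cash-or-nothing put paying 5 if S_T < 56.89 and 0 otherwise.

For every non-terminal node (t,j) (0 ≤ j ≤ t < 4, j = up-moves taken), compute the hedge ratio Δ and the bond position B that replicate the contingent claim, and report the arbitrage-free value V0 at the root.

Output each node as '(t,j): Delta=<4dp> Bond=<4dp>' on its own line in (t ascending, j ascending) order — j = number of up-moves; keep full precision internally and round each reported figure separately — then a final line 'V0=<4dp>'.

No-arbitrage ⇒ martingale measure with p* = (R−d)/(u−d) = 0.8214.
Terminal values V(4,·): V(4,0)=5.0000, V(4,1)=5.0000, V(4,2)=5.0000, V(4,3)=5.0000, V(4,4)=0.0000
(3,0): S=10.9147. Δ = (V_up−V_dn)/(S_up−S_dn) = (5.0000−5.0000)/(14.6257−8.5135) = 0.0000. V = [p*·5.0000 + (1−p*)·5.0000]/1.24 = 4.0323. B = V − Δ·S = 4.0323.
(3,1): S=18.7509. Δ = (V_up−V_dn)/(S_up−S_dn) = (5.0000−5.0000)/(25.1262−14.6257) = 0.0000. V = [p*·5.0000 + (1−p*)·5.0000]/1.24 = 4.0323. B = V − Δ·S = 4.0323.
(3,2): S=32.2131. Δ = (V_up−V_dn)/(S_up−S_dn) = (5.0000−5.0000)/(43.1655−25.1262) = 0.0000. V = [p*·5.0000 + (1−p*)·5.0000]/1.24 = 4.0323. B = V − Δ·S = 4.0323.
(3,3): S=55.3404. Δ = (V_up−V_dn)/(S_up−S_dn) = (0.0000−5.0000)/(74.1561−43.1655) = -0.1613. V = [p*·0.0000 + (1−p*)·5.0000]/1.24 = 0.7200. B = V − Δ·S = 9.6486.
(2,0): S=13.9932. Δ = (V_up−V_dn)/(S_up−S_dn) = (4.0323−4.0323)/(18.7509−10.9147) = 0.0000. V = [p*·4.0323 + (1−p*)·4.0323]/1.24 = 3.2518. B = V − Δ·S = 3.2518.
(2,1): S=24.0396. Δ = (V_up−V_dn)/(S_up−S_dn) = (4.0323−4.0323)/(32.2131−18.7509) = 0.0000. V = [p*·4.0323 + (1−p*)·4.0323]/1.24 = 3.2518. B = V − Δ·S = 3.2518.
(2,2): S=41.2988. Δ = (V_up−V_dn)/(S_up−S_dn) = (0.7200−4.0323)/(55.3404−32.2131) = -0.1432. V = [p*·0.7200 + (1−p*)·4.0323]/1.24 = 1.0577. B = V − Δ·S = 6.9723.
(1,0): S=17.9400. Δ = (V_up−V_dn)/(S_up−S_dn) = (3.2518−3.2518)/(24.0396−13.9932) = 0.0000. V = [p*·3.2518 + (1−p*)·3.2518]/1.24 = 2.6224. B = V − Δ·S = 2.6224.
(1,1): S=30.8200. Δ = (V_up−V_dn)/(S_up−S_dn) = (1.0577−3.2518)/(41.2988−24.0396) = -0.1271. V = [p*·1.0577 + (1−p*)·3.2518]/1.24 = 1.1689. B = V − Δ·S = 5.0871.
(0,0): S=23.0000. Δ = (V_up−V_dn)/(S_up−S_dn) = (1.1689−2.6224)/(30.8200−17.9400) = -0.1128. V = [p*·1.1689 + (1−p*)·2.6224]/1.24 = 1.1520. B = V − Δ·S = 3.7475.
Self-financing check: at every node Δ·S+B equals the discounted successor values.

(0,0): Delta=-0.1128 Bond=3.7475
(1,0): Delta=0.0000 Bond=2.6224
(1,1): Delta=-0.1271 Bond=5.0871
(2,0): Delta=0.0000 Bond=3.2518
(2,1): Delta=0.0000 Bond=3.2518
(2,2): Delta=-0.1432 Bond=6.9723
(3,0): Delta=0.0000 Bond=4.0323
(3,1): Delta=0.0000 Bond=4.0323
(3,2): Delta=0.0000 Bond=4.0323
(3,3): Delta=-0.1613 Bond=9.6486
V0=1.1520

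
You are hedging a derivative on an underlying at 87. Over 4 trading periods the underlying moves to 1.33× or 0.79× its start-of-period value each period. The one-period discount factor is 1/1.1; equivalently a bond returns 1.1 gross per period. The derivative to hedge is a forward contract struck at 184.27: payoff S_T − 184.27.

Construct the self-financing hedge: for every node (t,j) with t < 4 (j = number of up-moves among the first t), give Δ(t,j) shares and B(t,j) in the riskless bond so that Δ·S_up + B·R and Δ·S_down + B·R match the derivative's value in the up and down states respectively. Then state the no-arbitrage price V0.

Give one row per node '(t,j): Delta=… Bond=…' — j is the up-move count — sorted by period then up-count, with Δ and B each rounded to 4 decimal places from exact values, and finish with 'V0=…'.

(0,0): Delta=1.0000 Bond=-125.8589
(1,0): Delta=1.0000 Bond=-138.4448
(1,1): Delta=1.0000 Bond=-138.4448
(2,0): Delta=1.0000 Bond=-152.2893
(2,1): Delta=1.0000 Bond=-152.2893
(2,2): Delta=1.0000 Bond=-152.2893
(3,0): Delta=1.0000 Bond=-167.5182
(3,1): Delta=1.0000 Bond=-167.5182
(3,2): Delta=1.0000 Bond=-167.5182
(3,3): Delta=1.0000 Bond=-167.5182
V0=-38.8589

Risk-neutral probability p* = (R−d)/(u−d) = (1.1−0.79)/(1.33−0.79) = 0.5741.
Terminal payoffs: V(4,0)=-150.3834, V(4,1)=-127.2205, V(4,2)=-88.2246, V(4,3)=-22.5733, V(4,4)=87.9536
  t=3,j=0: stock 42.8944 → up 57.0495 (V=-127.2205), down 33.8866 (V=-150.3834). Price -124.6238; hedge Δ=1.0000, bond B=-167.5182.
  t=3,j=1: stock 72.2146 → up 96.0454 (V=-88.2246), down 57.0495 (V=-127.2205). Price -95.3036; hedge Δ=1.0000, bond B=-167.5182.
  t=3,j=2: stock 121.5765 → up 161.6967 (V=-22.5733), down 96.0454 (V=-88.2246). Price -45.9417; hedge Δ=1.0000, bond B=-167.5182.
  t=3,j=3: stock 204.6794 → up 272.2236 (V=87.9536), down 161.6967 (V=-22.5733). Price 37.1612; hedge Δ=1.0000, bond B=-167.5182.
  t=2,j=0: stock 54.2967 → up 72.2146 (V=-95.3036), down 42.8944 (V=-124.6238). Price -97.9926; hedge Δ=1.0000, bond B=-152.2893.
  t=2,j=1: stock 91.4109 → up 121.5765 (V=-45.9417), down 72.2146 (V=-95.3036). Price -60.8784; hedge Δ=1.0000, bond B=-152.2893.
  t=2,j=2: stock 153.8943 → up 204.6794 (V=37.1612), down 121.5765 (V=-45.9417). Price 1.6050; hedge Δ=1.0000, bond B=-152.2893.
  t=1,j=0: stock 68.7300 → up 91.4109 (V=-60.8784), down 54.2967 (V=-97.9926). Price -69.7148; hedge Δ=1.0000, bond B=-138.4448.
  t=1,j=1: stock 115.7100 → up 153.8943 (V=1.6050), down 91.4109 (V=-60.8784). Price -22.7348; hedge Δ=1.0000, bond B=-138.4448.
  t=0,j=0: stock 87.0000 → up 115.7100 (V=-22.7348), down 68.7300 (V=-69.7148). Price -38.8589; hedge Δ=1.0000, bond B=-125.8589.
Root portfolio cost Δ·87+B reproduces V0=-38.8589.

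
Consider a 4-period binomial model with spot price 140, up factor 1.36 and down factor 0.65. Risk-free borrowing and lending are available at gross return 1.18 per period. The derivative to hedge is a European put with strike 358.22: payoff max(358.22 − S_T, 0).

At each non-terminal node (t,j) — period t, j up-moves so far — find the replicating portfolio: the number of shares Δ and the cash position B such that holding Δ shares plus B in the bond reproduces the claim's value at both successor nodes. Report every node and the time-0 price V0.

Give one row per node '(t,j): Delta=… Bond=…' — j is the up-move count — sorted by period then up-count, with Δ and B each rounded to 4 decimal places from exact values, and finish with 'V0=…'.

(0,0): Delta=-0.6925 Bond=161.0539
(1,0): Delta=-1.0000 Bond=218.0238
(1,1): Delta=-0.6426 Bond=180.5408
(2,0): Delta=-1.0000 Bond=257.2680
(2,1): Delta=-1.0000 Bond=257.2680
(2,2): Delta=-0.5846 Bond=198.0167
(3,0): Delta=-1.0000 Bond=303.5763
(3,1): Delta=-1.0000 Bond=303.5763
(3,2): Delta=-1.0000 Bond=303.5763
(3,3): Delta=-0.5172 Bond=209.9145
V0=64.1003

No-arbitrage ⇒ martingale measure with p* = (R−d)/(u−d) = 0.7465.
Terminal payoffs: V(4,0)=333.2291, V(4,1)=305.9314, V(4,2)=248.8162, V(4,3)=129.3135, V(4,4)=0.0000
  t=3,j=0: stock 38.4475 → up 52.2886 (V=305.9314), down 24.9909 (V=333.2291). Price 265.1288; hedge Δ=-1.0000, bond B=303.5763.
  t=3,j=1: stock 80.4440 → up 109.4038 (V=248.8162), down 52.2886 (V=305.9314). Price 223.1323; hedge Δ=-1.0000, bond B=303.5763.
  t=3,j=2: stock 168.3136 → up 228.9065 (V=129.3135), down 109.4038 (V=248.8162). Price 135.2627; hedge Δ=-1.0000, bond B=303.5763.
  t=3,j=3: stock 352.1638 → up 478.9428 (V=0.0000), down 228.9065 (V=129.3135). Price 27.7828; hedge Δ=-0.5172, bond B=209.9145.
  t=2,j=0: stock 59.1500 → up 80.4440 (V=223.1323), down 38.4475 (V=265.1288). Price 198.1180; hedge Δ=-1.0000, bond B=257.2680.
  t=2,j=1: stock 123.7600 → up 168.3136 (V=135.2627), down 80.4440 (V=223.1323). Price 133.5080; hedge Δ=-1.0000, bond B=257.2680.
  t=2,j=2: stock 258.9440 → up 352.1638 (V=27.7828), down 168.3136 (V=135.2627). Price 46.6366; hedge Δ=-0.5846, bond B=198.0167.
  t=1,j=0: stock 91.0000 → up 123.7600 (V=133.5080), down 59.1500 (V=198.1180). Price 127.0238; hedge Δ=-1.0000, bond B=218.0238.
  t=1,j=1: stock 190.4000 → up 258.9440 (V=46.6366), down 123.7600 (V=133.5080). Price 58.1867; hedge Δ=-0.6426, bond B=180.5408.
  t=0,j=0: stock 140.0000 → up 190.4000 (V=58.1867), down 91.0000 (V=127.0238). Price 64.1003; hedge Δ=-0.6925, bond B=161.0539.
Self-financing check: at every node Δ·S+B equals the discounted successor values.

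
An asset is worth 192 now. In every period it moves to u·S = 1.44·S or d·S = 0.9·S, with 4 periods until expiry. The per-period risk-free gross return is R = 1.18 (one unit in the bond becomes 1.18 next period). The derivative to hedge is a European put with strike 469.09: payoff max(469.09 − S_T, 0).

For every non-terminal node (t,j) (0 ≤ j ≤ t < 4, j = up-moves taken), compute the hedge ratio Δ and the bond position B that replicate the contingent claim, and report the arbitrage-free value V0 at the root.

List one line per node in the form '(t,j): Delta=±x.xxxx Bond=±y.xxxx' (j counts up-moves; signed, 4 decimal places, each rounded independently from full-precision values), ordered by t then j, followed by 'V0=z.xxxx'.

Since d<R<u, set p* = (R−d)/(u−d) = 0.5185; price each node as the discounted p*-expectation of its children.
Payoff layer (t=4): V(4,0)=343.1188, V(4,1)=267.5361, V(4,2)=146.6037, V(4,3)=0.0000, V(4,4)=0.0000
  t=3,j=0: stock 139.9680 → up 201.5539 (V=267.5361), down 125.9712 (V=343.1188). Price 257.5659; hedge Δ=-1.0000, bond B=397.5339.
  t=3,j=1: stock 223.9488 → up 322.4863 (V=146.6037), down 201.5539 (V=267.5361). Price 173.5851; hedge Δ=-1.0000, bond B=397.5339.
  t=3,j=2: stock 358.3181 → up 515.9780 (V=0.0000), down 322.4863 (V=146.6037). Price 59.8195; hedge Δ=-0.7577, bond B=331.3079.
  t=3,j=3: stock 573.3089 → up 825.5649 (V=0.0000), down 515.9780 (V=0.0000). Price 0.0000; hedge Δ=0.0000, bond B=0.0000.
  t=2,j=0: stock 155.5200 → up 223.9488 (V=173.5851), down 139.9680 (V=257.5659). Price 181.3731; hedge Δ=-1.0000, bond B=336.8931.
  t=2,j=1: stock 248.8320 → up 358.3181 (V=59.8195), down 223.9488 (V=173.5851). Price 97.1148; hedge Δ=-0.8467, bond B=307.7919.
  t=2,j=2: stock 398.1312 → up 573.3089 (V=0.0000), down 358.3181 (V=59.8195). Price 24.4084; hedge Δ=-0.2782, bond B=135.1853.
  t=1,j=0: stock 172.8000 → up 248.8320 (V=97.1148), down 155.5200 (V=181.3731). Price 116.6811; hedge Δ=-0.9030, bond B=272.7149.
  t=1,j=1: stock 276.4800 → up 398.1312 (V=24.4084), down 248.8320 (V=97.1148). Price 50.3519; hedge Δ=-0.4870, bond B=184.9934.
  t=0,j=0: stock 192.0000 → up 276.4800 (V=50.3519), down 172.8000 (V=116.6811). Price 69.7357; hedge Δ=-0.6397, bond B=192.5675.
Check: Δ(0,0)·S0 + B(0,0) = 69.7357 = V0.

(0,0): Delta=-0.6397 Bond=192.5675
(1,0): Delta=-0.9030 Bond=272.7149
(1,1): Delta=-0.4870 Bond=184.9934
(2,0): Delta=-1.0000 Bond=336.8931
(2,1): Delta=-0.8467 Bond=307.7919
(2,2): Delta=-0.2782 Bond=135.1853
(3,0): Delta=-1.0000 Bond=397.5339
(3,1): Delta=-1.0000 Bond=397.5339
(3,2): Delta=-0.7577 Bond=331.3079
(3,3): Delta=0.0000 Bond=0.0000
V0=69.7357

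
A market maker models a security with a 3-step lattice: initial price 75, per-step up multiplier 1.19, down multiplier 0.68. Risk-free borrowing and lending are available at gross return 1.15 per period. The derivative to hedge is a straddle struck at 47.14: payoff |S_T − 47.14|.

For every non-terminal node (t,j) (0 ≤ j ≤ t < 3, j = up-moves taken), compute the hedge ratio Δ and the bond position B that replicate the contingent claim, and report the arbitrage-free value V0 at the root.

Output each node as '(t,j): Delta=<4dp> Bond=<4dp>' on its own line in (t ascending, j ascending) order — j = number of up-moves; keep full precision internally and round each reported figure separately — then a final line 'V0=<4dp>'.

Since d<R<u, set p* = (R−d)/(u−d) = 0.9216; price each node as the discounted p*-expectation of its children.
Payoff layer (t=3): V(3,0)=23.5576, V(3,1)=5.8708, V(3,2)=25.0811, V(3,3)=79.2469
(2,0): S=34.6800. Δ = (V_up−V_dn)/(S_up−S_dn) = (5.8708−23.5576)/(41.2692−23.5824) = -1.0000. V = [p*·5.8708 + (1−p*)·23.5576]/1.15 = 6.3113. B = V − Δ·S = 40.9913.
(2,1): S=60.6900. Δ = (V_up−V_dn)/(S_up−S_dn) = (25.0811−5.8708)/(72.2211−41.2692) = 0.6207. V = [p*·25.0811 + (1−p*)·5.8708]/1.15 = 20.4995. B = V − Δ·S = -17.1678.
(2,2): S=106.2075. Δ = (V_up−V_dn)/(S_up−S_dn) = (79.2469−25.0811)/(126.3869−72.2211) = 1.0000. V = [p*·79.2469 + (1−p*)·25.0811]/1.15 = 65.2162. B = V − Δ·S = -40.9913.
(1,0): S=51.0000. Δ = (V_up−V_dn)/(S_up−S_dn) = (20.4995−6.3113)/(60.6900−34.6800) = 0.5455. V = [p*·20.4995 + (1−p*)·6.3113]/1.15 = 16.8580. B = V − Δ·S = -10.9620.
(1,1): S=89.2500. Δ = (V_up−V_dn)/(S_up−S_dn) = (65.2162−20.4995)/(106.2075−60.6900) = 0.9824. V = [p*·65.2162 + (1−p*)·20.4995]/1.15 = 53.6600. B = V − Δ·S = -34.0198.
(0,0): S=75.0000. Δ = (V_up−V_dn)/(S_up−S_dn) = (53.6600−16.8580)/(89.2500−51.0000) = 0.9621. V = [p*·53.6600 + (1−p*)·16.8580]/1.15 = 44.1509. B = V − Δ·S = -28.0099.
Each (Δ,B) replicates both successor values, so the strategy is self-financing and V0 is arbitrage-free.

(0,0): Delta=0.9621 Bond=-28.0099
(1,0): Delta=0.5455 Bond=-10.9620
(1,1): Delta=0.9824 Bond=-34.0198
(2,0): Delta=-1.0000 Bond=40.9913
(2,1): Delta=0.6207 Bond=-17.1678
(2,2): Delta=1.0000 Bond=-40.9913
V0=44.1509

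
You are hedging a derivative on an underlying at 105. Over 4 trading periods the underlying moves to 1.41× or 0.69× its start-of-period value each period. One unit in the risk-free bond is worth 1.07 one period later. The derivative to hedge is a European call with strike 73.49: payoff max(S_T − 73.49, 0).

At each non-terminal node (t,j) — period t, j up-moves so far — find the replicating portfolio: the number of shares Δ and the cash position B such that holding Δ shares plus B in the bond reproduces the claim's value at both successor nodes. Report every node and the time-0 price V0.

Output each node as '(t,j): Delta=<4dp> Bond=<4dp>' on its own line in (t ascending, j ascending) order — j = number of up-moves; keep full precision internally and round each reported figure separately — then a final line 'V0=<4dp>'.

The replicating-portfolio and risk-neutral prices coincide; use p* = (1.07−0.69)/(1.41−0.69) = 0.5278 for the latter.
Payoff layer (t=4): V(4,0)=0.0000, V(4,1)=0.0000, V(4,2)=25.8961, V(4,3)=129.6034, V(4,4)=341.5269
Node (3,0) S=34.4934: V=(p*·0.0000+(1−p*)·0.0000)/1.07=0.0000; Δ=(0.0000−0.0000)/(48.6358−23.8005)=0.0000; B=V−Δ·S=0.0000
Node (3,1) S=70.4866: V=(p*·25.8961+(1−p*)·0.0000)/1.07=12.7733; Δ=(25.8961−0.0000)/(99.3861−48.6358)=0.5103; B=V−Δ·S=-23.1936
Node (3,2) S=144.0378: V=(p*·129.6034+(1−p*)·25.8961)/1.07=75.3556; Δ=(129.6034−25.8961)/(203.0934−99.3861)=1.0000; B=V−Δ·S=-68.6822
Node (3,3) S=294.3382: V=(p*·341.5269+(1−p*)·129.6034)/1.07=225.6560; Δ=(341.5269−129.6034)/(415.0169−203.0934)=1.0000; B=V−Δ·S=-68.6822
Node (2,0) S=49.9905: V=(p*·12.7733+(1−p*)·0.0000)/1.07=6.3004; Δ=(12.7733−0.0000)/(70.4866−34.4934)=0.3549; B=V−Δ·S=-11.4402
Node (2,1) S=102.1545: V=(p*·75.3556+(1−p*)·12.7733)/1.07=42.8064; Δ=(75.3556−12.7733)/(144.0378−70.4866)=0.8509; B=V−Δ·S=-44.1135
Node (2,2) S=208.7505: V=(p*·225.6560+(1−p*)·75.3556)/1.07=144.5615; Δ=(225.6560−75.3556)/(294.3382−144.0378)=1.0000; B=V−Δ·S=-64.1890
Node (1,0) S=72.4500: V=(p*·42.8064+(1−p*)·6.3004)/1.07=23.8948; Δ=(42.8064−6.3004)/(102.1545−49.9905)=0.6998; B=V−Δ·S=-26.8079
Node (1,1) S=148.0500: V=(p*·144.5615+(1−p*)·42.8064)/1.07=90.1967; Δ=(144.5615−42.8064)/(208.7505−102.1545)=0.9546; B=V−Δ·S=-51.1298
Node (0,0) S=105.0000: V=(p*·90.1967+(1−p*)·23.8948)/1.07=55.0350; Δ=(90.1967−23.8948)/(148.0500−72.4500)=0.8770; B=V−Δ·S=-37.0509
Self-financing check: at every node Δ·S+B equals the discounted successor values.

(0,0): Delta=0.8770 Bond=-37.0509
(1,0): Delta=0.6998 Bond=-26.8079
(1,1): Delta=0.9546 Bond=-51.1298
(2,0): Delta=0.3549 Bond=-11.4402
(2,1): Delta=0.8509 Bond=-44.1135
(2,2): Delta=1.0000 Bond=-64.1890
(3,0): Delta=0.0000 Bond=0.0000
(3,1): Delta=0.5103 Bond=-23.1936
(3,2): Delta=1.0000 Bond=-68.6822
(3,3): Delta=1.0000 Bond=-68.6822
V0=55.0350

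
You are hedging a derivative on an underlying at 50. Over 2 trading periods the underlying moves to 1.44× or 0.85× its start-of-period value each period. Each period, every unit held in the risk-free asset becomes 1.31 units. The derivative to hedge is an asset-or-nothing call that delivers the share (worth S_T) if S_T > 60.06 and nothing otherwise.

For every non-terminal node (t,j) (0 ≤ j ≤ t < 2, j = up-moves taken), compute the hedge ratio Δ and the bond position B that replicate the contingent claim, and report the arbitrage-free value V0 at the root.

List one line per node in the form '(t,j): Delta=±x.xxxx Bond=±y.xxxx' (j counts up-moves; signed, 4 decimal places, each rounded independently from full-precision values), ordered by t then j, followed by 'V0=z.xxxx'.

Since d<R<u, set p* = (R−d)/(u−d) = 0.7797; price each node as the discounted p*-expectation of its children.
Terminal payoffs: V(2,0)=0.0000, V(2,1)=61.2000, V(2,2)=103.6800
(1,0): S=42.5000. Δ = (V_up−V_dn)/(S_up−S_dn) = (61.2000−0.0000)/(61.2000−36.1250) = 2.4407. V = [p*·61.2000 + (1−p*)·0.0000]/1.31 = 36.4239. B = V − Δ·S = -67.3050.
(1,1): S=72.0000. Δ = (V_up−V_dn)/(S_up−S_dn) = (103.6800−61.2000)/(103.6800−61.2000) = 1.0000. V = [p*·103.6800 + (1−p*)·61.2000]/1.31 = 72.0000. B = V − Δ·S = 0.0000.
(0,0): S=50.0000. Δ = (V_up−V_dn)/(S_up−S_dn) = (72.0000−36.4239)/(72.0000−42.5000) = 1.2060. V = [p*·72.0000 + (1−p*)·36.4239]/1.31 = 48.9780. B = V − Δ·S = -11.3205.
Root portfolio cost Δ·50+B reproduces V0=48.9780.

(0,0): Delta=1.2060 Bond=-11.3205
(1,0): Delta=2.4407 Bond=-67.3050
(1,1): Delta=1.0000 Bond=0.0000
V0=48.9780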